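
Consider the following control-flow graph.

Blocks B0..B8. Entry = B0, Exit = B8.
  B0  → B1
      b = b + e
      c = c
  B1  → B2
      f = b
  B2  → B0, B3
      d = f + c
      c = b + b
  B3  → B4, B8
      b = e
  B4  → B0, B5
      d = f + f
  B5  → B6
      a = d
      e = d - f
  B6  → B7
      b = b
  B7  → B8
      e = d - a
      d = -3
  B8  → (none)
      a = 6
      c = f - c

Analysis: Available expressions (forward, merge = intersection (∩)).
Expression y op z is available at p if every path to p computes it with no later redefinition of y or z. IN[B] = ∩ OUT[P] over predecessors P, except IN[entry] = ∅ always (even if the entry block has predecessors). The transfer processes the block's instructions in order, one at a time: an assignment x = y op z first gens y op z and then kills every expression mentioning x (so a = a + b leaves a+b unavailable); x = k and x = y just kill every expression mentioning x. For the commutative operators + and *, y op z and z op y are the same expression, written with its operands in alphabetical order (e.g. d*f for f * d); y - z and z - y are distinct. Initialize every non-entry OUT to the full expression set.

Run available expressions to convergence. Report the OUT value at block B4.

Answer: {f+f}

Working:
Converged values:
  B0: | IN={} | OUT={}
  B1: | IN={} | OUT={}
  B2: | IN={} | OUT={b+b}
  B3: | IN={b+b} | OUT={}
  B4: | IN={} | OUT={f+f}
  B5: | IN={f+f} | OUT={d-f, f+f}
  B6: | IN={d-f, f+f} | OUT={d-f, f+f}
  B7: | IN={d-f, f+f} | OUT={f+f}
  B8: | IN={} | OUT={}

Merge at B4: IN[B4] = OUT[B3] = {}
Applying B4's transfer function to that IN value gives OUT[B4] (row B4 above).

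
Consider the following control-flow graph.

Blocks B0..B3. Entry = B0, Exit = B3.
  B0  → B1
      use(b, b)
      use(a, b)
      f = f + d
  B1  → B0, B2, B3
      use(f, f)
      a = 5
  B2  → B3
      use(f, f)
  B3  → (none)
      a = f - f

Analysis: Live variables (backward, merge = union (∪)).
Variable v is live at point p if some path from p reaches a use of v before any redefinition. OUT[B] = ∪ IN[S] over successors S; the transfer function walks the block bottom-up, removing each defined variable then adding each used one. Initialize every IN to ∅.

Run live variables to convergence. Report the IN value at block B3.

Converged values:
  B0:   IN={a, b, d, f}   OUT={b, d, f}
  B1:   IN={b, d, f}   OUT={a, b, d, f}
  B2:   IN={f}   OUT={f}
  B3:   IN={f}   OUT={}

B3 is the boundary node: OUT[B3] = {}
Applying B3's transfer function to that OUT value gives IN[B3] (row B3 above).

Answer: {f}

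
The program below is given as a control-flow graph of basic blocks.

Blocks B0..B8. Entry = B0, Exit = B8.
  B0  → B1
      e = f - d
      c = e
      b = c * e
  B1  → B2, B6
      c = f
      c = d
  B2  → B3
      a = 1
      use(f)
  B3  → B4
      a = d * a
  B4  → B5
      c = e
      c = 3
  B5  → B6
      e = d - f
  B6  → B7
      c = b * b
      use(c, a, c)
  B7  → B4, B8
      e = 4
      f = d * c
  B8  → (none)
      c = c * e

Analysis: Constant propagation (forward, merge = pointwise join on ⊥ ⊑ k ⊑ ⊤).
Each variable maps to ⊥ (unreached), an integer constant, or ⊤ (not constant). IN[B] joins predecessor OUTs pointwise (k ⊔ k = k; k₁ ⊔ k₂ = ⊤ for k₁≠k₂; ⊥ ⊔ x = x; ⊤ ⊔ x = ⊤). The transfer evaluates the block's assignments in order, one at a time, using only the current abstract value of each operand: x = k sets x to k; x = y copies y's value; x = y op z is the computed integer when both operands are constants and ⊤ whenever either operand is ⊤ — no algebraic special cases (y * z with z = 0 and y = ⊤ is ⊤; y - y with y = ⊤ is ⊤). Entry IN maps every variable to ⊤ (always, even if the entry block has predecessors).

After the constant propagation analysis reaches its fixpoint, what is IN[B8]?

Answer: {a: ⊤, b: ⊤, c: ⊤, d: ⊤, e: 4, f: ⊤}

Trace:
Fixpoint table:
  B0:   IN=(all ⊤)   OUT=(all ⊤)
  B1:   IN=(all ⊤)   OUT=(all ⊤)
  B2:   IN=(all ⊤)   OUT={a:1; rest ⊤}
  B3:   IN={a:1; rest ⊤}   OUT=(all ⊤)
  B4:   IN=(all ⊤)   OUT={c:3; rest ⊤}
  B5:   IN={c:3; rest ⊤}   OUT={c:3; rest ⊤}
  B6:   IN=(all ⊤)   OUT=(all ⊤)
  B7:   IN=(all ⊤)   OUT={e:4; rest ⊤}
  B8:   IN={e:4; rest ⊤}   OUT={e:4; rest ⊤}

Merge at B8: IN[B8] = OUT[B7] = {a: ⊤, b: ⊤, c: ⊤, d: ⊤, e: 4, f: ⊤}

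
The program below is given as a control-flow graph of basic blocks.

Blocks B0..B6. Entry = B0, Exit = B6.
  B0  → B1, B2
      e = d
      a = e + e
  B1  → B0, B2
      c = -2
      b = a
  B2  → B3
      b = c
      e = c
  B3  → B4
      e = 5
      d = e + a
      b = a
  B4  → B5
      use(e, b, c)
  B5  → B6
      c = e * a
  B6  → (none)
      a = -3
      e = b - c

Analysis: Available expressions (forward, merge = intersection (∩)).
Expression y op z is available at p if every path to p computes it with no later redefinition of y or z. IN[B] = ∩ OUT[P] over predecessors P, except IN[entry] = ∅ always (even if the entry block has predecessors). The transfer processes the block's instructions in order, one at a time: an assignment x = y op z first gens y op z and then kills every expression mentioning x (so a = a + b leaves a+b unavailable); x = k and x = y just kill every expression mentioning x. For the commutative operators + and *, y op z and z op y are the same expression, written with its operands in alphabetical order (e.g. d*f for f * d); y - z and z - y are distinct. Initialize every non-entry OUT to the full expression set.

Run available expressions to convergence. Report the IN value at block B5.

Converged values:
  B0:  IN={}  OUT={e+e}
  B1:  IN={e+e}  OUT={e+e}
  B2:  IN={e+e}  OUT={}
  B3:  IN={}  OUT={a+e}
  B4:  IN={a+e}  OUT={a+e}
  B5:  IN={a+e}  OUT={a*e, a+e}
  B6:  IN={a*e, a+e}  OUT={b-c}

Merge at B5: IN[B5] = OUT[B4] = {a+e}

Answer: {a+e}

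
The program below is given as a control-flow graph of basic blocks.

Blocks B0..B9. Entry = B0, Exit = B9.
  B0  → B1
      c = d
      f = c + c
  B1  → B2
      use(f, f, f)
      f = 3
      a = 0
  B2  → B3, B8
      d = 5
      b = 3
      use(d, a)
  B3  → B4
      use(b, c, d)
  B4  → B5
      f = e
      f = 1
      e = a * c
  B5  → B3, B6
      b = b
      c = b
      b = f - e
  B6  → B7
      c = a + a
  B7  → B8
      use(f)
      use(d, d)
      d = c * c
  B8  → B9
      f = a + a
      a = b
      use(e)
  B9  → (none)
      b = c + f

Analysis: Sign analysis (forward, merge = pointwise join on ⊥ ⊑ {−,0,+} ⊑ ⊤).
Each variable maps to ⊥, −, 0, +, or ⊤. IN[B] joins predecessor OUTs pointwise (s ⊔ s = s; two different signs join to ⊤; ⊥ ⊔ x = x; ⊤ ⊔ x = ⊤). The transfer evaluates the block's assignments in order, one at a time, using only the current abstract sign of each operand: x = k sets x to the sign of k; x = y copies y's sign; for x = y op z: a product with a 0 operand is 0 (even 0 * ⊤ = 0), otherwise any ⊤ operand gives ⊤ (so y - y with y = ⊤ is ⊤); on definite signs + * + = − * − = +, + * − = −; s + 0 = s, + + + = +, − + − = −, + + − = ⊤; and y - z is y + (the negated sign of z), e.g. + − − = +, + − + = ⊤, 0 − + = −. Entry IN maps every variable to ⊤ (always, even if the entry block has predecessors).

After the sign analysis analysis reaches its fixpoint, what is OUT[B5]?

Converged values:
  B0:   IN=(all ⊤)   OUT=(all ⊤)
  B1:   IN=(all ⊤)   OUT={a:0, f:+; rest ⊤}
  B2:   IN={a:0, f:+; rest ⊤}   OUT={a:0, b:+, d:+, f:+; rest ⊤}
  B3:   IN={a:0, b:+, d:+, f:+; rest ⊤}   OUT={a:0, b:+, d:+, f:+; rest ⊤}
  B4:   IN={a:0, b:+, d:+, f:+; rest ⊤}   OUT={a:0, b:+, d:+, e:0, f:+; rest ⊤}
  B5:   IN={a:0, b:+, d:+, e:0, f:+; rest ⊤}   OUT={a:0, b:+, c:+, d:+, e:0, f:+; rest ⊤}
  B6:   IN={a:0, b:+, c:+, d:+, e:0, f:+; rest ⊤}   OUT={a:0, b:+, c:0, d:+, e:0, f:+; rest ⊤}
  B7:   IN={a:0, b:+, c:0, d:+, e:0, f:+; rest ⊤}   OUT={a:0, b:+, c:0, d:0, e:0, f:+; rest ⊤}
  B8:   IN={a:0, b:+, f:+; rest ⊤}   OUT={a:+, b:+, f:0; rest ⊤}
  B9:   IN={a:+, b:+, f:0; rest ⊤}   OUT={a:+, f:0; rest ⊤}

Merge at B5: IN[B5] = OUT[B4] = {a: 0, b: +, c: ⊤, d: +, e: 0, f: +}
Applying B5's transfer function to that IN value gives OUT[B5] (row B5 above).

Answer: {a: 0, b: +, c: +, d: +, e: 0, f: +}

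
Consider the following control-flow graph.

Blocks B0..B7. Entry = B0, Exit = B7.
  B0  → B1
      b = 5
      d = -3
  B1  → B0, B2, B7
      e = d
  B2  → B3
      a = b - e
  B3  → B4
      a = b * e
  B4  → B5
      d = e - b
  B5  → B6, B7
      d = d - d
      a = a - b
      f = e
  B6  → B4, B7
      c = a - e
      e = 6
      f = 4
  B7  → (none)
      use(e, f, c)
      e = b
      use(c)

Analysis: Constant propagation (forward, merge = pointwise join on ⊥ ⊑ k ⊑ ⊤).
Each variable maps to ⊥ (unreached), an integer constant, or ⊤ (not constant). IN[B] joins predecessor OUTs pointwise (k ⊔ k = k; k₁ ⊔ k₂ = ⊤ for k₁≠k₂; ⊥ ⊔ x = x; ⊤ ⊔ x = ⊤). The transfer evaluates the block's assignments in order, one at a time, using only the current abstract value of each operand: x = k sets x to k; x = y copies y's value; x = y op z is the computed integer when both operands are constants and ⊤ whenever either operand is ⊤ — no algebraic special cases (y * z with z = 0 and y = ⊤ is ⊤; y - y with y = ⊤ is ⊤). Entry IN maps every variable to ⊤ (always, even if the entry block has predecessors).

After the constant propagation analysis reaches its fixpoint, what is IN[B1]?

Answer: {a: ⊤, b: 5, c: ⊤, d: -3, e: ⊤, f: ⊤}

Trace:
Fixpoint table:
  B0:   IN=(all ⊤)   OUT={b:5, d:-3; rest ⊤}
  B1:   IN={b:5, d:-3; rest ⊤}   OUT={b:5, d:-3, e:-3; rest ⊤}
  B2:   IN={b:5, d:-3, e:-3; rest ⊤}   OUT={a:8, b:5, d:-3, e:-3; rest ⊤}
  B3:   IN={a:8, b:5, d:-3, e:-3; rest ⊤}   OUT={a:-15, b:5, d:-3, e:-3; rest ⊤}
  B4:   IN={b:5; rest ⊤}   OUT={b:5; rest ⊤}
  B5:   IN={b:5; rest ⊤}   OUT={b:5; rest ⊤}
  B6:   IN={b:5; rest ⊤}   OUT={b:5, e:6, f:4; rest ⊤}
  B7:   IN={b:5; rest ⊤}   OUT={b:5, e:5; rest ⊤}

Merge at B1: IN[B1] = OUT[B0] = {a: ⊤, b: 5, c: ⊤, d: -3, e: ⊤, f: ⊤}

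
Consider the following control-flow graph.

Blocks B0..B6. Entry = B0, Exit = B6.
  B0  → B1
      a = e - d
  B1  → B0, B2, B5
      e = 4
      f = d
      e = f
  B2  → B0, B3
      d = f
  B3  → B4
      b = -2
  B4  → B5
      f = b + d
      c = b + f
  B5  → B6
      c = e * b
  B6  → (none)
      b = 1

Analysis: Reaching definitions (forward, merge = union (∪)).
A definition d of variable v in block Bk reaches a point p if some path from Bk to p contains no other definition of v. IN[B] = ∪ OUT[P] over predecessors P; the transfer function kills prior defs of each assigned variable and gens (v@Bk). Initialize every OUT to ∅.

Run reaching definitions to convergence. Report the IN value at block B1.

Converged values:
  B0:  IN={a@B0, d@B2, e@B1, f@B1}  OUT={a@B0, d@B2, e@B1, f@B1}
  B1:  IN={a@B0, d@B2, e@B1, f@B1}  OUT={a@B0, d@B2, e@B1, f@B1}
  B2:  IN={a@B0, d@B2, e@B1, f@B1}  OUT={a@B0, d@B2, e@B1, f@B1}
  B3:  IN={a@B0, d@B2, e@B1, f@B1}  OUT={a@B0, b@B3, d@B2, e@B1, f@B1}
  B4:  IN={a@B0, b@B3, d@B2, e@B1, f@B1}  OUT={a@B0, b@B3, c@B4, d@B2, e@B1, f@B4}
  B5:  IN={a@B0, b@B3, c@B4, d@B2, e@B1, f@B1, f@B4}  OUT={a@B0, b@B3, c@B5, d@B2, e@B1, f@B1, f@B4}
  B6:  IN={a@B0, b@B3, c@B5, d@B2, e@B1, f@B1, f@B4}  OUT={a@B0, b@B6, c@B5, d@B2, e@B1, f@B1, f@B4}

Merge at B1: IN[B1] = OUT[B0] = {a@B0, d@B2, e@B1, f@B1}

Answer: {a@B0, d@B2, e@B1, f@B1}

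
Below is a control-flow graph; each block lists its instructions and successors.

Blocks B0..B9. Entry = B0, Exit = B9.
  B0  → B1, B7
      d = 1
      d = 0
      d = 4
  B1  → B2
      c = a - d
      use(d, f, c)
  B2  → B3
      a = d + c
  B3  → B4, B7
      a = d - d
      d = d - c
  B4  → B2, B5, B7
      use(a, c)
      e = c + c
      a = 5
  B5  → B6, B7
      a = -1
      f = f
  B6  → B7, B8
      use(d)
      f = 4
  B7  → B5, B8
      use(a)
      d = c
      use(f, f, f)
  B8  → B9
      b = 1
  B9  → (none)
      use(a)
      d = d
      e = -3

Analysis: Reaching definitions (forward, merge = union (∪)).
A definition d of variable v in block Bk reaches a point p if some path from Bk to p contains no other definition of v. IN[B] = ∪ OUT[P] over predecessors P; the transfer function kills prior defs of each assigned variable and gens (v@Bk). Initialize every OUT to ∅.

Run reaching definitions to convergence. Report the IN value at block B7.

Converged values:
  B0: | IN={} | OUT={d@B0}
  B1: | IN={d@B0} | OUT={c@B1, d@B0}
  B2: | IN={a@B4, c@B1, d@B0, d@B3, e@B4} | OUT={a@B2, c@B1, d@B0, d@B3, e@B4}
  B3: | IN={a@B2, c@B1, d@B0, d@B3, e@B4} | OUT={a@B3, c@B1, d@B3, e@B4}
  B4: | IN={a@B3, c@B1, d@B3, e@B4} | OUT={a@B4, c@B1, d@B3, e@B4}
  B5: | IN={a@B3, a@B4, a@B5, c@B1, d@B3, d@B7, e@B4, f@B5, f@B6} | OUT={a@B5, c@B1, d@B3, d@B7, e@B4, f@B5}
  B6: | IN={a@B5, c@B1, d@B3, d@B7, e@B4, f@B5} | OUT={a@B5, c@B1, d@B3, d@B7, e@B4, f@B6}
  B7: | IN={a@B3, a@B4, a@B5, c@B1, d@B0, d@B3, d@B7, e@B4, f@B5, f@B6} | OUT={a@B3, a@B4, a@B5, c@B1, d@B7, e@B4, f@B5, f@B6}
  B8: | IN={a@B3, a@B4, a@B5, c@B1, d@B3, d@B7, e@B4, f@B5, f@B6} | OUT={a@B3, a@B4, a@B5, b@B8, c@B1, d@B3, d@B7, e@B4, f@B5, f@B6}
  B9: | IN={a@B3, a@B4, a@B5, b@B8, c@B1, d@B3, d@B7, e@B4, f@B5, f@B6} | OUT={a@B3, a@B4, a@B5, b@B8, c@B1, d@B9, e@B9, f@B5, f@B6}

Merge at B7: IN[B7] = OUT[B0] ⊔ OUT[B3] ⊔ OUT[B4] ⊔ OUT[B5] ⊔ OUT[B6] = {a@B3, a@B4, a@B5, c@B1, d@B0, d@B3, d@B7, e@B4, f@B5, f@B6}

Answer: {a@B3, a@B4, a@B5, c@B1, d@B0, d@B3, d@B7, e@B4, f@B5, f@B6}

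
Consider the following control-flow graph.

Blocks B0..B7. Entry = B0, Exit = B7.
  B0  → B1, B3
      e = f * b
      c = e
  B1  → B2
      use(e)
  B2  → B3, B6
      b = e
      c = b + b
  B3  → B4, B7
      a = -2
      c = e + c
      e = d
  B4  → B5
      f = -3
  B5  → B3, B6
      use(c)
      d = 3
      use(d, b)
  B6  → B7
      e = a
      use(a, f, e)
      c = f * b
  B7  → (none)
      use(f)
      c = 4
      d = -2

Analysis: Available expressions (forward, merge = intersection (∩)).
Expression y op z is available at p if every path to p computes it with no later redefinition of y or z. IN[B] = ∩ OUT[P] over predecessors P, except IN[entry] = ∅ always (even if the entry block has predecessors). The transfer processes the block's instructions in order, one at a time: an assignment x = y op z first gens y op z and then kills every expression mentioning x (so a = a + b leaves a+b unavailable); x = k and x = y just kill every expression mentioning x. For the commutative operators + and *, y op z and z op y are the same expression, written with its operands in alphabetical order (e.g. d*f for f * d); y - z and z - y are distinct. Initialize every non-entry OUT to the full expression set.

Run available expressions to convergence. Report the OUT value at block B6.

Fixpoint table:
  B0:   IN={}   OUT={b*f}
  B1:   IN={b*f}   OUT={b*f}
  B2:   IN={b*f}   OUT={b+b}
  B3:   IN={}   OUT={}
  B4:   IN={}   OUT={}
  B5:   IN={}   OUT={}
  B6:   IN={}   OUT={b*f}
  B7:   IN={}   OUT={}

Merge at B6: IN[B6] = OUT[B2] ∩ OUT[B5] = {}
Applying B6's transfer function to that IN value gives OUT[B6] (row B6 above).

Answer: {b*f}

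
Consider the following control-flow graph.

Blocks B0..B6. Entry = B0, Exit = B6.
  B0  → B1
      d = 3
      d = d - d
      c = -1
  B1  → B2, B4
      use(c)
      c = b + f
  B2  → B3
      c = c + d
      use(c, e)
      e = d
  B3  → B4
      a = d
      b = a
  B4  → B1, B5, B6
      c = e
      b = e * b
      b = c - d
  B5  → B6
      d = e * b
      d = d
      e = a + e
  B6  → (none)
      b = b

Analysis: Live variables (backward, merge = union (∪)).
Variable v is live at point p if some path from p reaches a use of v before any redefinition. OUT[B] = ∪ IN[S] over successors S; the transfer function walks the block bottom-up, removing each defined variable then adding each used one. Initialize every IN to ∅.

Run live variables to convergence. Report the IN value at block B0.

Answer: {a, b, e, f}

Derivation:
Converged values:
  B0:   IN={a, b, e, f}   OUT={a, b, c, d, e, f}
  B1:   IN={a, b, c, d, e, f}   OUT={a, b, c, d, e, f}
  B2:   IN={c, d, e, f}   OUT={d, e, f}
  B3:   IN={d, e, f}   OUT={a, b, d, e, f}
  B4:   IN={a, b, d, e, f}   OUT={a, b, c, d, e, f}
  B5:   IN={a, b, e}   OUT={b}
  B6:   IN={b}   OUT={}

Merge at B0: OUT[B0] = IN[B1] = {a, b, c, d, e, f}
Applying B0's transfer function to that OUT value gives IN[B0] (row B0 above).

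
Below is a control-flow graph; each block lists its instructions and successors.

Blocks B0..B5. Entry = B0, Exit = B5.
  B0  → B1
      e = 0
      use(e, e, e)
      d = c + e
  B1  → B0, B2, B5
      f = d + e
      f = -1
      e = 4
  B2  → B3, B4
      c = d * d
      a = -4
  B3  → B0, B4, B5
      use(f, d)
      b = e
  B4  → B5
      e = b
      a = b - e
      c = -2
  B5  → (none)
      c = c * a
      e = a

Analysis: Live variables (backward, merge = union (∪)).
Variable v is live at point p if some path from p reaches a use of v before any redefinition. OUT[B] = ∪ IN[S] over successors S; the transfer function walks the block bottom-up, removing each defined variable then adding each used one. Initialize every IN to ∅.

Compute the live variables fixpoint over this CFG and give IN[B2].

Per-block solution:
  B0:   IN={a, b, c}   OUT={a, b, c, d, e}
  B1:   IN={a, b, c, d, e}   OUT={a, b, c, d, e, f}
  B2:   IN={b, d, e, f}   OUT={a, b, c, d, e, f}
  B3:   IN={a, c, d, e, f}   OUT={a, b, c}
  B4:   IN={b}   OUT={a, c}
  B5:   IN={a, c}   OUT={}

Merge at B2: OUT[B2] = IN[B3] ⊔ IN[B4] = {a, b, c, d, e, f}
Applying B2's transfer function to that OUT value gives IN[B2] (row B2 above).

Answer: {b, d, e, f}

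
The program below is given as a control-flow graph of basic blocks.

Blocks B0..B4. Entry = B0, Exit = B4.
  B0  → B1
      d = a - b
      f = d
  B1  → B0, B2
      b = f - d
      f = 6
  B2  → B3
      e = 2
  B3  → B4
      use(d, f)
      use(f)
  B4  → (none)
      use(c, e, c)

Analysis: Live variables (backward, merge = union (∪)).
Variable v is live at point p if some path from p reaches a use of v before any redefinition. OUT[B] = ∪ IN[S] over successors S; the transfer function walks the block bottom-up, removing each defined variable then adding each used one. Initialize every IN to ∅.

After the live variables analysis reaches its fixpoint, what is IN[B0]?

Per-block solution:
  B0: | IN={a, b, c} | OUT={a, c, d, f}
  B1: | IN={a, c, d, f} | OUT={a, b, c, d, f}
  B2: | IN={c, d, f} | OUT={c, d, e, f}
  B3: | IN={c, d, e, f} | OUT={c, e}
  B4: | IN={c, e} | OUT={}

Merge at B0: OUT[B0] = IN[B1] = {a, c, d, f}
Applying B0's transfer function to that OUT value gives IN[B0] (row B0 above).

Answer: {a, b, c}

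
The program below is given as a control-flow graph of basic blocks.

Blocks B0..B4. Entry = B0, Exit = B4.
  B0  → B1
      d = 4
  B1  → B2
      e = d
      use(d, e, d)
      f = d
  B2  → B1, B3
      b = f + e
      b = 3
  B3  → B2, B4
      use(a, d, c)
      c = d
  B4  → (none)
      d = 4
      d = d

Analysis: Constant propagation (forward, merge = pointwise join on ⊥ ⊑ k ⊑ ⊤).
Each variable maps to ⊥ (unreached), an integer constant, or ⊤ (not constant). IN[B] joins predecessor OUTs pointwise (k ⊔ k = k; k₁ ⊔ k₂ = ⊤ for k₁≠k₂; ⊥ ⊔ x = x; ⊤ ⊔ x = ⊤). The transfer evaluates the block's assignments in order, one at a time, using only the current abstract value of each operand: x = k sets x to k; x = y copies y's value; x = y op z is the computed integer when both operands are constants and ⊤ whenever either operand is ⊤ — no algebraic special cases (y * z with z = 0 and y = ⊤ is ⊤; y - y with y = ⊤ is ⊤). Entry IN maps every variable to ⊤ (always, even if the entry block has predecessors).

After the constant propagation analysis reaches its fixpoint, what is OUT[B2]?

Answer: {a: ⊤, b: 3, c: ⊤, d: 4, e: 4, f: 4}

Trace:
Per-block solution:
  B0: | IN=(all ⊤) | OUT={d:4; rest ⊤}
  B1: | IN={d:4; rest ⊤} | OUT={d:4, e:4, f:4; rest ⊤}
  B2: | IN={d:4, e:4, f:4; rest ⊤} | OUT={b:3, d:4, e:4, f:4; rest ⊤}
  B3: | IN={b:3, d:4, e:4, f:4; rest ⊤} | OUT={b:3, c:4, d:4, e:4, f:4; rest ⊤}
  B4: | IN={b:3, c:4, d:4, e:4, f:4; rest ⊤} | OUT={b:3, c:4, d:4, e:4, f:4; rest ⊤}

Merge at B2: IN[B2] = OUT[B1] ⊔ OUT[B3] = {a: ⊤, b: ⊤, c: ⊤, d: 4, e: 4, f: 4}
Applying B2's transfer function to that IN value gives OUT[B2] (row B2 above).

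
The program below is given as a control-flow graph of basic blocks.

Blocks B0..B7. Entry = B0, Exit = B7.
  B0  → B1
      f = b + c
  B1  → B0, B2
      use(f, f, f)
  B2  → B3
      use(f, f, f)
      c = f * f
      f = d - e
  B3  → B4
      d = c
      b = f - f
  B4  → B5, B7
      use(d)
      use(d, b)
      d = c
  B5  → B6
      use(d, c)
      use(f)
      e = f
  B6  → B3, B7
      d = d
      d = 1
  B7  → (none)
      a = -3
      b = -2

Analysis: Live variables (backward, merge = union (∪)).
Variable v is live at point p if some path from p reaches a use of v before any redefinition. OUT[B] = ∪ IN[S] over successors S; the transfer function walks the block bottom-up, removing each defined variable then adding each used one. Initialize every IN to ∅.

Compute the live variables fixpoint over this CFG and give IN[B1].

Answer: {b, c, d, e, f}

Trace:
Converged values:
  B0:  IN={b, c, d, e}  OUT={b, c, d, e, f}
  B1:  IN={b, c, d, e, f}  OUT={b, c, d, e, f}
  B2:  IN={d, e, f}  OUT={c, f}
  B3:  IN={c, f}  OUT={b, c, d, f}
  B4:  IN={b, c, d, f}  OUT={c, d, f}
  B5:  IN={c, d, f}  OUT={c, d, f}
  B6:  IN={c, d, f}  OUT={c, f}
  B7:  IN={}  OUT={}

Merge at B1: OUT[B1] = IN[B0] ⊔ IN[B2] = {b, c, d, e, f}
Applying B1's transfer function to that OUT value gives IN[B1] (row B1 above).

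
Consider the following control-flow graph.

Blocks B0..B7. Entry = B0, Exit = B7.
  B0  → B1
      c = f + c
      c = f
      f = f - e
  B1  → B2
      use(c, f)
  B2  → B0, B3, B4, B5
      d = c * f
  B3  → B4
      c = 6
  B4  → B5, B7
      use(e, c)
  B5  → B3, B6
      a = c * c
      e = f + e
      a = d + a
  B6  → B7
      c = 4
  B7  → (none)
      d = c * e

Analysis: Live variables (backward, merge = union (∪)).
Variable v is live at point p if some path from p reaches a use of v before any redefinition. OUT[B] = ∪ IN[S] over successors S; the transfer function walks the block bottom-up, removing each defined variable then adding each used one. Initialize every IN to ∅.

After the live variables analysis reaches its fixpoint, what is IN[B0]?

Converged values:
  B0:   IN={c, e, f}   OUT={c, e, f}
  B1:   IN={c, e, f}   OUT={c, e, f}
  B2:   IN={c, e, f}   OUT={c, d, e, f}
  B3:   IN={d, e, f}   OUT={c, d, e, f}
  B4:   IN={c, d, e, f}   OUT={c, d, e, f}
  B5:   IN={c, d, e, f}   OUT={d, e, f}
  B6:   IN={e}   OUT={c, e}
  B7:   IN={c, e}   OUT={}

Merge at B0: OUT[B0] = IN[B1] = {c, e, f}
Applying B0's transfer function to that OUT value gives IN[B0] (row B0 above).

Answer: {c, e, f}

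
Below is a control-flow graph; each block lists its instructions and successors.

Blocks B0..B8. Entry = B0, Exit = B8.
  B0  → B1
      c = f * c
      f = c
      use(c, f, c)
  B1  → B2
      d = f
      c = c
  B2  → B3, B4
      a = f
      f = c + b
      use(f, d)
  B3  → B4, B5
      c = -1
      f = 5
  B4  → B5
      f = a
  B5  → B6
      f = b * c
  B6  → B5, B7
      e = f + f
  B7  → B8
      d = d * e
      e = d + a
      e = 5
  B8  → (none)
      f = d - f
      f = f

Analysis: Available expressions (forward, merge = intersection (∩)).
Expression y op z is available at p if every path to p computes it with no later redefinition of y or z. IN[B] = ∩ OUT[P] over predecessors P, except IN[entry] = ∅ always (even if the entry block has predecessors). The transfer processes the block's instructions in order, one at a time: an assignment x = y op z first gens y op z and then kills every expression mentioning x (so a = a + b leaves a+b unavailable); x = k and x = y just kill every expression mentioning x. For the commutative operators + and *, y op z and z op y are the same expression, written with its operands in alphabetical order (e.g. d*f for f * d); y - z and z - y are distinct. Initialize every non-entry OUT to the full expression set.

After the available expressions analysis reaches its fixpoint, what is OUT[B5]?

Answer: {b*c}

Derivation:
Converged values:
  B0:  IN={}  OUT={}
  B1:  IN={}  OUT={}
  B2:  IN={}  OUT={b+c}
  B3:  IN={b+c}  OUT={}
  B4:  IN={}  OUT={}
  B5:  IN={}  OUT={b*c}
  B6:  IN={b*c}  OUT={b*c, f+f}
  B7:  IN={b*c, f+f}  OUT={a+d, b*c, f+f}
  B8:  IN={a+d, b*c, f+f}  OUT={a+d, b*c}

Merge at B5: IN[B5] = OUT[B3] ∩ OUT[B4] ∩ OUT[B6] = {}
Applying B5's transfer function to that IN value gives OUT[B5] (row B5 above).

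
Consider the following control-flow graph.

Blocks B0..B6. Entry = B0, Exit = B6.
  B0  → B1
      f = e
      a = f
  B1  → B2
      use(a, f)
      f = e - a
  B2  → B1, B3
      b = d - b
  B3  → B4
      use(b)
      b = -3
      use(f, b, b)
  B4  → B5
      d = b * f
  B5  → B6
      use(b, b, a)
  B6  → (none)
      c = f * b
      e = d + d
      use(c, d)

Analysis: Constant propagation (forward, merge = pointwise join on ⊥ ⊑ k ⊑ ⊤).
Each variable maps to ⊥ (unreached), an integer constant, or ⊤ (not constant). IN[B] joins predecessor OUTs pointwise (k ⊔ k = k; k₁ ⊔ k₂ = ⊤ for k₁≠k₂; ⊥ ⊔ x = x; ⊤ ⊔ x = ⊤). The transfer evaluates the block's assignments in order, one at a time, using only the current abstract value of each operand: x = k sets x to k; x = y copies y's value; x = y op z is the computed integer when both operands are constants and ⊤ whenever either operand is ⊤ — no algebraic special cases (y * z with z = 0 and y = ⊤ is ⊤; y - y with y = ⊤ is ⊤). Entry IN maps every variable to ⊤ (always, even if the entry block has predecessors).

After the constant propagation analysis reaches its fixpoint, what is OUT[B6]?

Answer: {a: ⊤, b: -3, c: ⊤, d: ⊤, e: ⊤, f: ⊤}

Trace:
Converged values:
  B0:  IN=(all ⊤)  OUT=(all ⊤)
  B1:  IN=(all ⊤)  OUT=(all ⊤)
  B2:  IN=(all ⊤)  OUT=(all ⊤)
  B3:  IN=(all ⊤)  OUT={b:-3; rest ⊤}
  B4:  IN={b:-3; rest ⊤}  OUT={b:-3; rest ⊤}
  B5:  IN={b:-3; rest ⊤}  OUT={b:-3; rest ⊤}
  B6:  IN={b:-3; rest ⊤}  OUT={b:-3; rest ⊤}

Merge at B6: IN[B6] = OUT[B5] = {a: ⊤, b: -3, c: ⊤, d: ⊤, e: ⊤, f: ⊤}
Applying B6's transfer function to that IN value gives OUT[B6] (row B6 above).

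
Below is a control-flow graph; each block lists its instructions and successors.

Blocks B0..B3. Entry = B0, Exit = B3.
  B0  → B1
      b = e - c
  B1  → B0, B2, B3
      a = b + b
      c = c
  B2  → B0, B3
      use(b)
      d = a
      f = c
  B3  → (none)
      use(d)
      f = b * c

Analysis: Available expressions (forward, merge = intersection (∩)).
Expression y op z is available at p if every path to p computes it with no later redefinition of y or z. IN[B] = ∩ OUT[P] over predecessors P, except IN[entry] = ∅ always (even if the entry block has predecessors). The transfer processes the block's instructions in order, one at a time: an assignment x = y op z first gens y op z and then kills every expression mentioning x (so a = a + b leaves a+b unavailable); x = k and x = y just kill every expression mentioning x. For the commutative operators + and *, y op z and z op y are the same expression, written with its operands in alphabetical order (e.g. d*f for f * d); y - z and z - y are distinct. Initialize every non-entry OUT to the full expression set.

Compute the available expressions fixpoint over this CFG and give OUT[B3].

Per-block solution:
  B0:  IN={}  OUT={e-c}
  B1:  IN={e-c}  OUT={b+b}
  B2:  IN={b+b}  OUT={b+b}
  B3:  IN={b+b}  OUT={b*c, b+b}

Merge at B3: IN[B3] = OUT[B1] ∩ OUT[B2] = {b+b}
Applying B3's transfer function to that IN value gives OUT[B3] (row B3 above).

Answer: {b*c, b+b}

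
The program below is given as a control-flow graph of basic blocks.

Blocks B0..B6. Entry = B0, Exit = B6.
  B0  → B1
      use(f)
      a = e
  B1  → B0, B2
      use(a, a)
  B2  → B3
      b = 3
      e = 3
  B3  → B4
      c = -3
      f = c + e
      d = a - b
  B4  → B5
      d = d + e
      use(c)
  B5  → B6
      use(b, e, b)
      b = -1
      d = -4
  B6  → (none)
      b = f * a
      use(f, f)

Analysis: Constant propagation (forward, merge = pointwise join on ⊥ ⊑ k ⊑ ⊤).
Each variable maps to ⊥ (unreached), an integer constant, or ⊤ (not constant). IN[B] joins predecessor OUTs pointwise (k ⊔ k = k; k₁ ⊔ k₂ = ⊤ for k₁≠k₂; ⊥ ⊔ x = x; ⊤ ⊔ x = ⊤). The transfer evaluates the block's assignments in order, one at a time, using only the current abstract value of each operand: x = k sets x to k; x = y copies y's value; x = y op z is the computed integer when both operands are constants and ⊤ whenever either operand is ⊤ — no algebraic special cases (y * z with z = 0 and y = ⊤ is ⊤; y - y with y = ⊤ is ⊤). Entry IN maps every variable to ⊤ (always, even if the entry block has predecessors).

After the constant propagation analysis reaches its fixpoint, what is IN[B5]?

Answer: {a: ⊤, b: 3, c: -3, d: ⊤, e: 3, f: 0}

Derivation:
Converged values:
  B0:  IN=(all ⊤)  OUT=(all ⊤)
  B1:  IN=(all ⊤)  OUT=(all ⊤)
  B2:  IN=(all ⊤)  OUT={b:3, e:3; rest ⊤}
  B3:  IN={b:3, e:3; rest ⊤}  OUT={b:3, c:-3, e:3, f:0; rest ⊤}
  B4:  IN={b:3, c:-3, e:3, f:0; rest ⊤}  OUT={b:3, c:-3, e:3, f:0; rest ⊤}
  B5:  IN={b:3, c:-3, e:3, f:0; rest ⊤}  OUT={b:-1, c:-3, d:-4, e:3, f:0; rest ⊤}
  B6:  IN={b:-1, c:-3, d:-4, e:3, f:0; rest ⊤}  OUT={c:-3, d:-4, e:3, f:0; rest ⊤}

Merge at B5: IN[B5] = OUT[B4] = {a: ⊤, b: 3, c: -3, d: ⊤, e: 3, f: 0}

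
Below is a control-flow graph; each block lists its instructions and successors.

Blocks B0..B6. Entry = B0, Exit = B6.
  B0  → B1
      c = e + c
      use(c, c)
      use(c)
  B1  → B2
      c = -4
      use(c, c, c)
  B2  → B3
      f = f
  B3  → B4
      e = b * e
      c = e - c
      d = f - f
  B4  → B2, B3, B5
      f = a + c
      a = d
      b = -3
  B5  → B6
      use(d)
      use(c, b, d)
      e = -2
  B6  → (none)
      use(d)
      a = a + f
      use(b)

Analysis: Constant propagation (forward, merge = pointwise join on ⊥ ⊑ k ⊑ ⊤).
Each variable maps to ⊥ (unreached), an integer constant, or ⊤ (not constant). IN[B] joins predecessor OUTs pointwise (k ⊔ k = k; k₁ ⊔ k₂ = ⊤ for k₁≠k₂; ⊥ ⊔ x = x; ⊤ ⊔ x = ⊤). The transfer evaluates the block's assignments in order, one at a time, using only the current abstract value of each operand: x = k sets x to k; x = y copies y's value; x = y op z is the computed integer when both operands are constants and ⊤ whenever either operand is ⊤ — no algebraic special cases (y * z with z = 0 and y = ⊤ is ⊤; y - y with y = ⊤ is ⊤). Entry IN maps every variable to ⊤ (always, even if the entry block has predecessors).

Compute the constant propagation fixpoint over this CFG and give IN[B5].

Fixpoint table:
  B0:   IN=(all ⊤)   OUT=(all ⊤)
  B1:   IN=(all ⊤)   OUT={c:-4; rest ⊤}
  B2:   IN=(all ⊤)   OUT=(all ⊤)
  B3:   IN=(all ⊤)   OUT=(all ⊤)
  B4:   IN=(all ⊤)   OUT={b:-3; rest ⊤}
  B5:   IN={b:-3; rest ⊤}   OUT={b:-3, e:-2; rest ⊤}
  B6:   IN={b:-3, e:-2; rest ⊤}   OUT={b:-3, e:-2; rest ⊤}

Merge at B5: IN[B5] = OUT[B4] = {a: ⊤, b: -3, c: ⊤, d: ⊤, e: ⊤, f: ⊤}

Answer: {a: ⊤, b: -3, c: ⊤, d: ⊤, e: ⊤, f: ⊤}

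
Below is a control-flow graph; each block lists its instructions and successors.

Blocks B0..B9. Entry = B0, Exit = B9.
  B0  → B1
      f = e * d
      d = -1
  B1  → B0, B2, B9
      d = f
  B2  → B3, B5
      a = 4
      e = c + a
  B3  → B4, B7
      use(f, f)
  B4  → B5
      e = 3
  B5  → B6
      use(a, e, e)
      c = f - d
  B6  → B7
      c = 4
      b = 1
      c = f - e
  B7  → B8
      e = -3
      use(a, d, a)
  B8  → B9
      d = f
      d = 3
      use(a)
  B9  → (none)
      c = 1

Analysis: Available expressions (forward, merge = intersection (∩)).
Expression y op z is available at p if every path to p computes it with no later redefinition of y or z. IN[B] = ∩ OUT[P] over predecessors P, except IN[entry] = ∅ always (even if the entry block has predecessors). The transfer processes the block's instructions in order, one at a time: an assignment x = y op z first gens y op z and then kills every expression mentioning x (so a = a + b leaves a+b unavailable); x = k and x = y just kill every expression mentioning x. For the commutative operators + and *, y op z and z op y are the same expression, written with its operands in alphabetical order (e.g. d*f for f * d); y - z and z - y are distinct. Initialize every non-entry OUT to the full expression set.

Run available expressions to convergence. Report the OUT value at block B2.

Answer: {a+c}

Trace:
Converged values:
  B0:   IN={}   OUT={}
  B1:   IN={}   OUT={}
  B2:   IN={}   OUT={a+c}
  B3:   IN={a+c}   OUT={a+c}
  B4:   IN={a+c}   OUT={a+c}
  B5:   IN={a+c}   OUT={f-d}
  B6:   IN={f-d}   OUT={f-d, f-e}
  B7:   IN={}   OUT={}
  B8:   IN={}   OUT={}
  B9:   IN={}   OUT={}

Merge at B2: IN[B2] = OUT[B1] = {}
Applying B2's transfer function to that IN value gives OUT[B2] (row B2 above).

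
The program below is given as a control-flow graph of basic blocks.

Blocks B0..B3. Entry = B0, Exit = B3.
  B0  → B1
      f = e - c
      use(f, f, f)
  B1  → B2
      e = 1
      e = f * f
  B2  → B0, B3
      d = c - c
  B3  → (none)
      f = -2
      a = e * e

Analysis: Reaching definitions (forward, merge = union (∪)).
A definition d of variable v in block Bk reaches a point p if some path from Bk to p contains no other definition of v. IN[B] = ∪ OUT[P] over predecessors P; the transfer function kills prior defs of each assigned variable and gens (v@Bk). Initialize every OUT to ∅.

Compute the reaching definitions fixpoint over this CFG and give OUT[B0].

Fixpoint table:
  B0:   IN={d@B2, e@B1, f@B0}   OUT={d@B2, e@B1, f@B0}
  B1:   IN={d@B2, e@B1, f@B0}   OUT={d@B2, e@B1, f@B0}
  B2:   IN={d@B2, e@B1, f@B0}   OUT={d@B2, e@B1, f@B0}
  B3:   IN={d@B2, e@B1, f@B0}   OUT={a@B3, d@B2, e@B1, f@B3}

Merge at B0 (entry node, so the boundary value {} is joined with the incoming edge(s)): IN[B0] = {} ⊔ OUT[B2] = {d@B2, e@B1, f@B0}
Applying B0's transfer function to that IN value gives OUT[B0] (row B0 above).

Answer: {d@B2, e@B1, f@B0}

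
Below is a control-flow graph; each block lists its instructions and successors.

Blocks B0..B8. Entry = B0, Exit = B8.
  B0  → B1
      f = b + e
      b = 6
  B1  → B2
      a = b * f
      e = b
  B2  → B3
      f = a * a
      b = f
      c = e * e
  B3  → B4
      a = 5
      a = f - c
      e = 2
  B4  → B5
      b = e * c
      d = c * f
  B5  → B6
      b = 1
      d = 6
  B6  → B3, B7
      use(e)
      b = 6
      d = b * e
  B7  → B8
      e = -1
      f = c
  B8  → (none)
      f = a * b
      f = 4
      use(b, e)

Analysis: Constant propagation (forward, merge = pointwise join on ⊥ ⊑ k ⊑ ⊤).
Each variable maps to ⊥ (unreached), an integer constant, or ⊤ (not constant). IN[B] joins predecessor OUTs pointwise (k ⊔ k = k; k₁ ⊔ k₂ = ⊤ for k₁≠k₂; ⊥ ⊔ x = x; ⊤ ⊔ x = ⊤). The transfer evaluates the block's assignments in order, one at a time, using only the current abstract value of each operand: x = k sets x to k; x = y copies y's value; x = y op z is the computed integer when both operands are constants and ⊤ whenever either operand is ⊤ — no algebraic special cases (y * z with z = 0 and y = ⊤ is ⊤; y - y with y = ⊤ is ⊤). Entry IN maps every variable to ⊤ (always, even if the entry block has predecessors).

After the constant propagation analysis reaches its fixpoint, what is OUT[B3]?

Fixpoint table:
  B0:   IN=(all ⊤)   OUT={b:6; rest ⊤}
  B1:   IN={b:6; rest ⊤}   OUT={b:6, e:6; rest ⊤}
  B2:   IN={b:6, e:6; rest ⊤}   OUT={c:36, e:6; rest ⊤}
  B3:   IN={c:36; rest ⊤}   OUT={c:36, e:2; rest ⊤}
  B4:   IN={c:36, e:2; rest ⊤}   OUT={b:72, c:36, e:2; rest ⊤}
  B5:   IN={b:72, c:36, e:2; rest ⊤}   OUT={b:1, c:36, d:6, e:2; rest ⊤}
  B6:   IN={b:1, c:36, d:6, e:2; rest ⊤}   OUT={b:6, c:36, d:12, e:2; rest ⊤}
  B7:   IN={b:6, c:36, d:12, e:2; rest ⊤}   OUT={b:6, c:36, d:12, e:-1, f:36; rest ⊤}
  B8:   IN={b:6, c:36, d:12, e:-1, f:36; rest ⊤}   OUT={b:6, c:36, d:12, e:-1, f:4; rest ⊤}

Merge at B3: IN[B3] = OUT[B2] ⊔ OUT[B6] = {a: ⊤, b: ⊤, c: 36, d: ⊤, e: ⊤, f: ⊤}
Applying B3's transfer function to that IN value gives OUT[B3] (row B3 above).

Answer: {a: ⊤, b: ⊤, c: 36, d: ⊤, e: 2, f: ⊤}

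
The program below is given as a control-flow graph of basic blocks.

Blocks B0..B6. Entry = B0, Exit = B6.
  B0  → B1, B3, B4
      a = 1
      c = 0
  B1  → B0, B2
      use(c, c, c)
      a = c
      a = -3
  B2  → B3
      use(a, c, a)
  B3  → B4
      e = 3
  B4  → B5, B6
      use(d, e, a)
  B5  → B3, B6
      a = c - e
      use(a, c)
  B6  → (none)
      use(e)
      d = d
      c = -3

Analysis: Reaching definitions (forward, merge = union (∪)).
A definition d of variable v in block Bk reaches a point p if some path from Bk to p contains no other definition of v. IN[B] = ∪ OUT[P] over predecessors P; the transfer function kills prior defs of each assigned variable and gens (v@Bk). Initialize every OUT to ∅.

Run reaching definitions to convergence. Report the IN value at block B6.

Answer: {a@B0, a@B1, a@B5, c@B0, e@B3}

Trace:
Per-block solution:
  B0:   IN={a@B1, c@B0}   OUT={a@B0, c@B0}
  B1:   IN={a@B0, c@B0}   OUT={a@B1, c@B0}
  B2:   IN={a@B1, c@B0}   OUT={a@B1, c@B0}
  B3:   IN={a@B0, a@B1, a@B5, c@B0, e@B3}   OUT={a@B0, a@B1, a@B5, c@B0, e@B3}
  B4:   IN={a@B0, a@B1, a@B5, c@B0, e@B3}   OUT={a@B0, a@B1, a@B5, c@B0, e@B3}
  B5:   IN={a@B0, a@B1, a@B5, c@B0, e@B3}   OUT={a@B5, c@B0, e@B3}
  B6:   IN={a@B0, a@B1, a@B5, c@B0, e@B3}   OUT={a@B0, a@B1, a@B5, c@B6, d@B6, e@B3}

Merge at B6: IN[B6] = OUT[B4] ⊔ OUT[B5] = {a@B0, a@B1, a@B5, c@B0, e@B3}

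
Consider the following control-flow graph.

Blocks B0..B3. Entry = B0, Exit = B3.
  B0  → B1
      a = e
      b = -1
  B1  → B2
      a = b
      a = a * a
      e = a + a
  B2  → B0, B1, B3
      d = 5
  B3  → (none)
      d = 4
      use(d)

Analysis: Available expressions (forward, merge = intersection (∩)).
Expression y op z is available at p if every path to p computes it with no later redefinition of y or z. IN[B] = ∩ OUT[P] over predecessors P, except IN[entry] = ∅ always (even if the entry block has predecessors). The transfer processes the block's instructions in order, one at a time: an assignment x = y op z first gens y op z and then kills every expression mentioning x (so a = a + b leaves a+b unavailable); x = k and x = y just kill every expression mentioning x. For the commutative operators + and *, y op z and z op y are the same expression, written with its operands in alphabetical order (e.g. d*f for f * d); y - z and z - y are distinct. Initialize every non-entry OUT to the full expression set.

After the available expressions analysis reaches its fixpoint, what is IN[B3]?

Fixpoint table:
  B0:  IN={}  OUT={}
  B1:  IN={}  OUT={a+a}
  B2:  IN={a+a}  OUT={a+a}
  B3:  IN={a+a}  OUT={a+a}

Merge at B3: IN[B3] = OUT[B2] = {a+a}

Answer: {a+a}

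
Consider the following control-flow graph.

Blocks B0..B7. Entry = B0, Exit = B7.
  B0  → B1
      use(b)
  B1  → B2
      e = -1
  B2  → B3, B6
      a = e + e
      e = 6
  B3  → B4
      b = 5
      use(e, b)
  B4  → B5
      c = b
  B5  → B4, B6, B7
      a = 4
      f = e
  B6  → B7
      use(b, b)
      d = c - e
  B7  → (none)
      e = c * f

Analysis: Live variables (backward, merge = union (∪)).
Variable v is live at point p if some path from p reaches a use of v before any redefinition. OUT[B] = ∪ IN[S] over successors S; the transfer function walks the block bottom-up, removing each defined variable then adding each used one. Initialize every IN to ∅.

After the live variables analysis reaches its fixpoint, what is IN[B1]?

Converged values:
  B0:  IN={b, c, f}  OUT={b, c, f}
  B1:  IN={b, c, f}  OUT={b, c, e, f}
  B2:  IN={b, c, e, f}  OUT={b, c, e, f}
  B3:  IN={e}  OUT={b, e}
  B4:  IN={b, e}  OUT={b, c, e}
  B5:  IN={b, c, e}  OUT={b, c, e, f}
  B6:  IN={b, c, e, f}  OUT={c, f}
  B7:  IN={c, f}  OUT={}

Merge at B1: OUT[B1] = IN[B2] = {b, c, e, f}
Applying B1's transfer function to that OUT value gives IN[B1] (row B1 above).

Answer: {b, c, f}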